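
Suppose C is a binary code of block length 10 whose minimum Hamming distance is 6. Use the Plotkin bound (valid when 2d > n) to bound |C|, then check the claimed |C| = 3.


Plotkin bound M ≤ 6; given |C| = 3 ≤ bound (satisfied).

Check applicability: 2d = 12, n = 10.
2d − n = 2 > 0, so Plotkin applies.
Compute d/(2d−n) = 6/2 ≈ 3.0000.
⌊d/(2d−n)⌋ = 3.
Plotkin bound: M ≤ 2·3 = 6.
Given |C| = 3, check: satisfied.
This |C| is below the Plotkin bound.


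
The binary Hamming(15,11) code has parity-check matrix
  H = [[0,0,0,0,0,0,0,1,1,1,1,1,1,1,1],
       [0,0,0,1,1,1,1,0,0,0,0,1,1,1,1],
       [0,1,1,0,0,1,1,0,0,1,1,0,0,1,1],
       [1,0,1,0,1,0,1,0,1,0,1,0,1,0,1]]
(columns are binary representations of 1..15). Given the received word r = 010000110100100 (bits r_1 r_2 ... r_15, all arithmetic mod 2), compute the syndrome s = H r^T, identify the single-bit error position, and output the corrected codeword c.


s = (1, 0, 1, 0)^T, error position = 10, corrected codeword c = 010000110000100

Compute s = H r^T mod 2 one row at a time:
  s_1 = 1 + 0 + 1 + 0 + 0 + 1 + 0 + 0 = 3 ≡ 1 (mod 2).
  s_2 = 0 + 0 + 0 + 1 + 0 + 1 + 0 + 0 = 2 ≡ 0 (mod 2).
  s_3 = 1 + 0 + 0 + 1 + 1 + 0 + 0 + 0 = 3 ≡ 1 (mod 2).
  s_4 = 0 + 0 + 0 + 1 + 0 + 0 + 1 + 0 = 2 ≡ 0 (mod 2).
s = (1, 0, 1, 0)^T — this equals column 10 of H (binary 1010), so error is at position 10.
Correct: flip bit 10 of r = 010000110100100 to get c = 010000110000100.


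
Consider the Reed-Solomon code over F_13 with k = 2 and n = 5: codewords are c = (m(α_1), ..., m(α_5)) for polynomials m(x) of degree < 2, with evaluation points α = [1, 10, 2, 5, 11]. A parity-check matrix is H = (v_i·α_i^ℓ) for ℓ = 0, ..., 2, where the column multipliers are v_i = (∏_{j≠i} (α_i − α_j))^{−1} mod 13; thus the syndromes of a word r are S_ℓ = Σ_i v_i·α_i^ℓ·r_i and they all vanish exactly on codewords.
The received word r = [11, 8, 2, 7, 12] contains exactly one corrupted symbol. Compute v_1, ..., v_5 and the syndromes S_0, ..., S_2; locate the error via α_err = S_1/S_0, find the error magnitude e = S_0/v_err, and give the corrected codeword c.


S = (5, 12, 8), error at position 4, error magnitude e = 6, c = [11, 8, 2, 1, 12].

Step 1: column multipliers v_i = (∏_{j≠i}(α_i − α_j))^{−1} mod 13.
  i = 1 (α = 1): (1−10)(1−2)(1−5)(1−11) = (−9)·(−1)·(−4)·(−10) = 360 ≡ 9, so v_1 = 9^{−1} = 3 (mod 13).
  i = 2 (α = 10): (10−1)(10−2)(10−5)(10−11) = 9·8·5·(−1) = −360 ≡ 4, so v_2 = 4^{−1} = 10 (mod 13).
  i = 3 (α = 2): (2−1)(2−10)(2−5)(2−11) = 1·(−8)·(−3)·(−9) = −216 ≡ 5, so v_3 = 5^{−1} = 8 (mod 13).
  i = 4 (α = 5): (5−1)(5−10)(5−2)(5−11) = 4·(−5)·3·(−6) = 360 ≡ 9, so v_4 = 9^{−1} = 3 (mod 13).
  i = 5 (α = 11): (11−1)(11−10)(11−2)(11−5) = 10·1·9·6 = 540 ≡ 7, so v_5 = 7^{−1} = 2 (mod 13).
  v = [3, 10, 8, 3, 2].
Step 2: syndromes of r = [11, 8, 2, 7, 12] (all sums mod 13).
  S_0 = Σ v_i r_i = 3·11 + 10·8 + 8·2 + 3·7 + 2·12 = 174 ≡ 5.
  S_1 = Σ v_i α_i r_i = 3·1·11 + 10·10·8 + 8·2·2 + 3·5·7 + 2·11·12 = 1234 ≡ 12.
  α_i^2 mod 13 = [1, 9, 4, 12, 4].
  S_2 = Σ v_i α_i^2 r_i = 3·1·11 + 10·9·8 + 8·4·2 + 3·12·7 + 2·4·12 = 1165 ≡ 8.
  S = (5, 12, 8) ≠ 0, so r is not a codeword (an error is present).
Step 3: locate the error. For a single error e at position i, S_ℓ = v_i·e·α_i^ℓ, so α_err = S_1/S_0.
  S_0^{−1} = 5^{−1} = 8 (mod 13), so α_err = 12·8 = 96 ≡ 5 = α_4. Error position i = 4.
  Consistency check: S_2/S_1 = 8·12 = 96 ≡ 5 = α_err ✓ (single-error assumption holds).
Step 4: error magnitude e = S_0/v_4 = S_0·∏_{j≠4}(α_4 − α_j) = 5·9 = 45 ≡ 6 (mod 13).
Step 5: correct position 4: c_4 = r_4 − e = 7 − 6 ≡ 1 (mod 13). Hence c = [11, 8, 2, 1, 12].
  Check: interpolating c through the α_i gives m(x) = 7 + 4·x (degree < 2) with m(α_i) = c_i for every i, so c is indeed a codeword.


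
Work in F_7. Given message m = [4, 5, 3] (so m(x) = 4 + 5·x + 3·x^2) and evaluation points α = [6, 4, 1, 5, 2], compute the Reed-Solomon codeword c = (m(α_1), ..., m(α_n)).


c = [2, 2, 5, 6, 5]

Message polynomial: m(x) = 4 + 5·x + 3·x^2 (mod 7).
For each evaluation point α_i, compute m(α_i) mod 7:
  α_1 = 6: Horner steps 3 → 2 → 2, so m(6) = 2.
  α_2 = 4: Horner steps 3 → 3 → 2, so m(4) = 2.
  α_3 = 1: Horner steps 3 → 1 → 5, so m(1) = 5.
  α_4 = 5: Horner steps 3 → 6 → 6, so m(5) = 6.
  α_5 = 2: Horner steps 3 → 4 → 5, so m(2) = 5.
Codeword c = [2, 2, 5, 6, 5] ∈ F_7^5.


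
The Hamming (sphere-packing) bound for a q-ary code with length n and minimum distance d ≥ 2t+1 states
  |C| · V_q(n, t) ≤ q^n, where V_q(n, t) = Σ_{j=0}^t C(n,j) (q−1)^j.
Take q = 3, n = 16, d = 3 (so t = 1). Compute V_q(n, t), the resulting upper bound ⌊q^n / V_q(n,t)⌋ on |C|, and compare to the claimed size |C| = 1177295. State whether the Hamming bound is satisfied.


V_q(n, t) = 33, q^n = 43046721, Hamming bound = 1304446, |C| = 1177295 ≤ bound (satisfied).

Step 1: Compute V_q(n, t) = Σ_{j=0}^1 C(n, j) (q−1)^j.
  j = 0: C(16,0)·(2)^0 = 1·1 = 1.
  j = 1: C(16,1)·(2)^1 = 16·2 = 32.
  V_q(n, t) = 1 + 32 = 33.
Step 2: q^n = 3^16 = 43046721.
Step 3: Hamming bound ⌊q^n / V_q(n,t)⌋ = ⌊43046721/33⌋ = 1304446.
Step 4: Compare |C| = 1177295 to 1304446: satisfied.
The claimed |C| lies below the Hamming bound.


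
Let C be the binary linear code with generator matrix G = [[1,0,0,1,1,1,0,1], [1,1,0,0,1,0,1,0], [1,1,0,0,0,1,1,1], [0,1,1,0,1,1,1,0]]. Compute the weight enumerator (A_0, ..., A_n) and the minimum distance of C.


Weight distribution: A_0 = 1, A_2 = 1, A_3 = 3, A_4 = 5, A_5 = 4, A_6 = 1, A_7 = 1. Minimum distance d = 2.

Enumerate all 2^4 = 16 messages m ∈ F_2^4.
For each, compute codeword c = mG in F_2^8, then tally its weight.
  m = 0000 → c = 00000000, weight = 0.
  m = 1000 → c = 10011101, weight = 5.
  m = 0100 → c = 11001010, weight = 4.
  m = 1100 → c = 01010111, weight = 5.
  m = 0010 → c = 11000111, weight = 5.
  m = 1010 → c = 01011010, weight = 4.
  m = 0110 → c = 00001101, weight = 3.
  m = 1110 → c = 10010000, weight = 2.
  m = 0001 → c = 01101110, weight = 5.
  m = 1001 → c = 11110011, weight = 6.
  m = 0101 → c = 10100100, weight = 3.
  m = 1101 → c = 00111001, weight = 4.
  m = 0011 → c = 10101001, weight = 4.
  m = 1011 → c = 00110100, weight = 3.
  m = 0111 → c = 01100011, weight = 4.
  m = 1111 → c = 11111110, weight = 7.
Tally weights:
  weight 0: 1 codewords.
  weight 2: 1 codewords.
  weight 3: 3 codewords.
  weight 4: 5 codewords.
  weight 5: 4 codewords.
  weight 6: 1 codewords.
  weight 7: 1 codewords.
Minimum distance d = smallest w > 0 with A_w > 0 = 2.
Sanity: Σ A_w = 16 = 2^4 = 16 ✓.


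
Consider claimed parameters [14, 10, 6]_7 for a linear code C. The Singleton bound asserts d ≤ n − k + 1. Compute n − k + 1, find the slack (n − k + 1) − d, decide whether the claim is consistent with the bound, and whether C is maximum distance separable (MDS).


Singleton RHS = n − k + 1 = 5, slack = -1, bound violated (no such code; not MDS).

Singleton bound: d ≤ n − k + 1.
Here n = 14, k = 10, so n − k + 1 = 5.
Given d = 6, check d ≤ 5: NO.
Slack = (n − k + 1) − d = -1.
The slack is negative: d = 6 exceeds n − k + 1 = 5 by 1, so the Singleton bound is violated and no linear [14, 10, 6]_7 code can exist. In particular it is not MDS (MDS requires d = n − k + 1 exactly).
Description: the claimed parameters are [14, 10, 6]_7; such a code would be impossible (violates the Singleton bound).


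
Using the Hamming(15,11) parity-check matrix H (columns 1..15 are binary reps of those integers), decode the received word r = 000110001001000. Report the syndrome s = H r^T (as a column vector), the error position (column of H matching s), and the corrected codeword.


s = (0, 1, 0, 0)^T, error position = 4, corrected codeword c = 000010001001000

Compute s = H r^T mod 2 one row at a time:
  s_1 = 0 + 1 + 0 + 0 + 1 + 0 + 0 + 0 = 2 ≡ 0 (mod 2).
  s_2 = 1 + 1 + 0 + 0 + 1 + 0 + 0 + 0 = 3 ≡ 1 (mod 2).
  s_3 = 0 + 0 + 0 + 0 + 0 + 0 + 0 + 0 = 0 ≡ 0 (mod 2).
  s_4 = 0 + 0 + 1 + 0 + 1 + 0 + 0 + 0 = 2 ≡ 0 (mod 2).
s = (0, 1, 0, 0)^T — this equals column 4 of H (binary 0100), so error is at position 4.
Correct: flip bit 4 of r = 000110001001000 to get c = 000010001001000.


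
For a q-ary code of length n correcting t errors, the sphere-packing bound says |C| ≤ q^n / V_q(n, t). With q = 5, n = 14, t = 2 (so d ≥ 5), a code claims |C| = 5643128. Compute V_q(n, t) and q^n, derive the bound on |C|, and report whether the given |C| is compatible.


V_q(n, t) = 1513, q^n = 6103515625, Hamming bound = 4034048, |C| = 5643128 > bound (violated).

Step 1: Compute V_q(n, t) = Σ_{j=0}^2 C(n, j) (q−1)^j.
  j = 0: C(14,0)·(4)^0 = 1·1 = 1.
  j = 1: C(14,1)·(4)^1 = 14·4 = 56.
  j = 2: C(14,2)·(4)^2 = 91·16 = 1456.
  V_q(n, t) = 1 + 56 + 1456 = 1513.
Step 2: q^n = 5^14 = 6103515625.
Step 3: Hamming bound ⌊q^n / V_q(n,t)⌋ = ⌊6103515625/1513⌋ = 4034048.
Step 4: Compare |C| = 5643128 to 4034048: violated.
The claimed |C| lies above the Hamming bound, so no 5-ary code of length 14 with d ≥ 5 can have 5643128 codewords.


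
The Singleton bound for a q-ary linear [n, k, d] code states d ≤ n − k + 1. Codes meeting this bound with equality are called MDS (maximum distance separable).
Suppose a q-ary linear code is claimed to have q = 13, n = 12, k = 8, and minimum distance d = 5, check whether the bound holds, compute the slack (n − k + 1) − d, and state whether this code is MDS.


Singleton RHS = n − k + 1 = 5, slack = 0, bound satisfied, MDS.

Singleton bound: d ≤ n − k + 1.
Here n = 12, k = 8, so n − k + 1 = 5.
Given d = 5, check d ≤ 5: YES.
Slack = (n − k + 1) − d = 0.
The code is MDS (slack = 0).
Description: the claimed parameters are [12, 8, 5]_13; such a code would be MDS (meets Singleton bound).


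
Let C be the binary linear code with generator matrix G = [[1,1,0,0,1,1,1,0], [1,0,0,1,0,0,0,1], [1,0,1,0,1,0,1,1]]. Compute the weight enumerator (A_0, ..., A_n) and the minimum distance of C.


Weight distribution: A_0 = 1, A_3 = 1, A_4 = 2, A_5 = 3, A_6 = 1. Minimum distance d = 3.

Enumerate all 2^3 = 8 messages m ∈ F_2^3.
For each, compute codeword c = mG in F_2^8, then tally its weight.
  m = 000 → c = 00000000, weight = 0.
  m = 100 → c = 11001110, weight = 5.
  m = 010 → c = 10010001, weight = 3.
  m = 110 → c = 01011111, weight = 6.
  m = 001 → c = 10101011, weight = 5.
  m = 101 → c = 01100101, weight = 4.
  m = 011 → c = 00111010, weight = 4.
  m = 111 → c = 11110100, weight = 5.
Tally weights:
  weight 0: 1 codewords.
  weight 3: 1 codewords.
  weight 4: 2 codewords.
  weight 5: 3 codewords.
  weight 6: 1 codewords.
Minimum distance d = smallest w > 0 with A_w > 0 = 3.
Sanity: Σ A_w = 8 = 2^3 = 8 ✓.


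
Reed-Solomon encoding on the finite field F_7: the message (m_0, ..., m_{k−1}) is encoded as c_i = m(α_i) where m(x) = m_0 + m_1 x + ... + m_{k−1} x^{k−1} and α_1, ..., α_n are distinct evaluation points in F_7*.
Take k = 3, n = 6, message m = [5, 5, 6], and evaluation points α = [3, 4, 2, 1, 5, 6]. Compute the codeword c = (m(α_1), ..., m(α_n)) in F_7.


c = [4, 2, 4, 2, 5, 6]

Message polynomial: m(x) = 5 + 5·x + 6·x^2 (mod 7).
For each evaluation point α_i, compute m(α_i) mod 7:
  α_1 = 3: Horner steps 6 → 2 → 4, so m(3) = 4.
  α_2 = 4: Horner steps 6 → 1 → 2, so m(4) = 2.
  α_3 = 2: Horner steps 6 → 3 → 4, so m(2) = 4.
  α_4 = 1: Horner steps 6 → 4 → 2, so m(1) = 2.
  α_5 = 5: Horner steps 6 → 0 → 5, so m(5) = 5.
  α_6 = 6: Horner steps 6 → 6 → 6, so m(6) = 6.
Codeword c = [4, 2, 4, 2, 5, 6] ∈ F_7^6.


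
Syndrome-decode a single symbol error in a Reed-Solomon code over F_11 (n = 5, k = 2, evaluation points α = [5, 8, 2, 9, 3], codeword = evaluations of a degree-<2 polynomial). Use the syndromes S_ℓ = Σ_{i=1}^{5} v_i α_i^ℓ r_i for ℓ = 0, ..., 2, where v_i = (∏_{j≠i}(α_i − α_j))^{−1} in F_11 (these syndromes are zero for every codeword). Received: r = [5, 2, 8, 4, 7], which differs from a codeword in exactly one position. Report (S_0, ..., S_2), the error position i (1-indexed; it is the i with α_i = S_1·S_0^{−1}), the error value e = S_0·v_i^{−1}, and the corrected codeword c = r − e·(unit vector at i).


S = (1, 9, 4), error at position 4, error magnitude e = 3, c = [5, 2, 8, 1, 7].

Step 1: column multipliers v_i = (∏_{j≠i}(α_i − α_j))^{−1} mod 11.
  i = 1 (α = 5): (5−8)(5−2)(5−9)(5−3) = (−3)·3·(−4)·2 = 72 ≡ 6, so v_1 = 6^{−1} = 2 (mod 11).
  i = 2 (α = 8): (8−5)(8−2)(8−9)(8−3) = 3·6·(−1)·5 = −90 ≡ 9, so v_2 = 9^{−1} = 5 (mod 11).
  i = 3 (α = 2): (2−5)(2−8)(2−9)(2−3) = (−3)·(−6)·(−7)·(−1) = 126 ≡ 5, so v_3 = 5^{−1} = 9 (mod 11).
  i = 4 (α = 9): (9−5)(9−8)(9−2)(9−3) = 4·1·7·6 = 168 ≡ 3, so v_4 = 3^{−1} = 4 (mod 11).
  i = 5 (α = 3): (3−5)(3−8)(3−2)(3−9) = (−2)·(−5)·1·(−6) = −60 ≡ 6, so v_5 = 6^{−1} = 2 (mod 11).
  v = [2, 5, 9, 4, 2].
Step 2: syndromes of r = [5, 2, 8, 4, 7] (all sums mod 11).
  S_0 = Σ v_i r_i = 2·5 + 5·2 + 9·8 + 4·4 + 2·7 = 122 ≡ 1.
  S_1 = Σ v_i α_i r_i = 2·5·5 + 5·8·2 + 9·2·8 + 4·9·4 + 2·3·7 = 460 ≡ 9.
  α_i^2 mod 11 = [3, 9, 4, 4, 9].
  S_2 = Σ v_i α_i^2 r_i = 2·3·5 + 5·9·2 + 9·4·8 + 4·4·4 + 2·9·7 = 598 ≡ 4.
  S = (1, 9, 4) ≠ 0, so r is not a codeword (an error is present).
Step 3: locate the error. For a single error e at position i, S_ℓ = v_i·e·α_i^ℓ, so α_err = S_1/S_0.
  S_0^{−1} = 1^{−1} = 1 (mod 11), so α_err = 9·1 = 9 ≡ 9 = α_4. Error position i = 4.
  Consistency check: S_2/S_1 = 4·5 = 20 ≡ 9 = α_err ✓ (single-error assumption holds).
Step 4: error magnitude e = S_0/v_4 = S_0·∏_{j≠4}(α_4 − α_j) = 1·3 = 3 ≡ 3 (mod 11).
Step 5: correct position 4: c_4 = r_4 − e = 4 − 3 ≡ 1 (mod 11). Hence c = [5, 2, 8, 1, 7].
  Check: interpolating c through the α_i gives m(x) = 10 + 10·x (degree < 2) with m(α_i) = c_i for every i, so c is indeed a codeword.


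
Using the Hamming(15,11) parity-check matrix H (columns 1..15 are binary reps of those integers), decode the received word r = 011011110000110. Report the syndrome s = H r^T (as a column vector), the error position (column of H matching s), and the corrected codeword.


s = (1, 1, 1, 0)^T, error position = 14, corrected codeword c = 011011110000100

Compute s = H r^T mod 2 one row at a time:
  s_1 = 1 + 0 + 0 + 0 + 0 + 1 + 1 + 0 = 3 ≡ 1 (mod 2).
  s_2 = 0 + 1 + 1 + 1 + 0 + 1 + 1 + 0 = 5 ≡ 1 (mod 2).
  s_3 = 1 + 1 + 1 + 1 + 0 + 0 + 1 + 0 = 5 ≡ 1 (mod 2).
  s_4 = 0 + 1 + 1 + 1 + 0 + 0 + 1 + 0 = 4 ≡ 0 (mod 2).
s = (1, 1, 1, 0)^T — this equals column 14 of H (binary 1110), so error is at position 14.
Correct: flip bit 14 of r = 011011110000110 to get c = 011011110000100.


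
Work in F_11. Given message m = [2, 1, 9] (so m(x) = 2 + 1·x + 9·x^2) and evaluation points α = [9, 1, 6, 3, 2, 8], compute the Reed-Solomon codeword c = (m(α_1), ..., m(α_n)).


c = [3, 1, 2, 9, 7, 3]

Message polynomial: m(x) = 2 + 1·x + 9·x^2 (mod 11).
For each evaluation point α_i, compute m(α_i) mod 11:
  α_1 = 9: Horner steps 9 → 5 → 3, so m(9) = 3.
  α_2 = 1: Horner steps 9 → 10 → 1, so m(1) = 1.
  α_3 = 6: Horner steps 9 → 0 → 2, so m(6) = 2.
  α_4 = 3: Horner steps 9 → 6 → 9, so m(3) = 9.
  α_5 = 2: Horner steps 9 → 8 → 7, so m(2) = 7.
  α_6 = 8: Horner steps 9 → 7 → 3, so m(8) = 3.
Codeword c = [3, 1, 2, 9, 7, 3] ∈ F_11^6.


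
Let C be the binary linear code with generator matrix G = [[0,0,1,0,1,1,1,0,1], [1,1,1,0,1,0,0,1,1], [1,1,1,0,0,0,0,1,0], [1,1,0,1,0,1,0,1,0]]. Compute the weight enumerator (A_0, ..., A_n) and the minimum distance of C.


Weight distribution: A_0 = 1, A_2 = 2, A_3 = 2, A_4 = 2, A_5 = 4, A_6 = 2, A_7 = 2, A_8 = 1. Minimum distance d = 2.

Enumerate all 2^4 = 16 messages m ∈ F_2^4.
For each, compute codeword c = mG in F_2^9, then tally its weight.
  m = 0000 → c = 000000000, weight = 0.
  m = 1000 → c = 001011101, weight = 5.
  m = 0100 → c = 111010011, weight = 6.
  m = 1100 → c = 110001110, weight = 5.
  m = 0010 → c = 111000010, weight = 4.
  m = 1010 → c = 110011111, weight = 7.
  m = 0110 → c = 000010001, weight = 2.
  m = 1110 → c = 001001100, weight = 3.
  m = 0001 → c = 110101010, weight = 5.
  m = 1001 → c = 111110111, weight = 8.
  m = 0101 → c = 001111001, weight = 5.
  m = 1101 → c = 000100100, weight = 2.
  m = 0011 → c = 001101000, weight = 3.
  m = 1011 → c = 000110101, weight = 4.
  m = 0111 → c = 110111011, weight = 7.
  m = 1111 → c = 111100110, weight = 6.
Tally weights:
  weight 0: 1 codewords.
  weight 2: 2 codewords.
  weight 3: 2 codewords.
  weight 4: 2 codewords.
  weight 5: 4 codewords.
  weight 6: 2 codewords.
  weight 7: 2 codewords.
  weight 8: 1 codewords.
Minimum distance d = smallest w > 0 with A_w > 0 = 2.
Sanity: Σ A_w = 16 = 2^4 = 16 ✓.


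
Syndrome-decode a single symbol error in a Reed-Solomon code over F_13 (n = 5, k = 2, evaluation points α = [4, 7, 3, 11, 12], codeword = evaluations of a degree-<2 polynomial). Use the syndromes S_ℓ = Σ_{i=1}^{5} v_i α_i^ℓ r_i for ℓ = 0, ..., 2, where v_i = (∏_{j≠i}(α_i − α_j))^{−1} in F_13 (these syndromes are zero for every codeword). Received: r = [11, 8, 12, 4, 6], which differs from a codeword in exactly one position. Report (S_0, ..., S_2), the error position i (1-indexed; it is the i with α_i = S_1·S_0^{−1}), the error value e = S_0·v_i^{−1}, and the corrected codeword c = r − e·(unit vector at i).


S = (9, 4, 9), error at position 5, error magnitude e = 3, c = [11, 8, 12, 4, 3].

Step 1: column multipliers v_i = (∏_{j≠i}(α_i − α_j))^{−1} mod 13.
  i = 1 (α = 4): (4−7)(4−3)(4−11)(4−12) = (−3)·1·(−7)·(−8) = −168 ≡ 1, so v_1 = 1^{−1} = 1 (mod 13).
  i = 2 (α = 7): (7−4)(7−3)(7−11)(7−12) = 3·4·(−4)·(−5) = 240 ≡ 6, so v_2 = 6^{−1} = 11 (mod 13).
  i = 3 (α = 3): (3−4)(3−7)(3−11)(3−12) = (−1)·(−4)·(−8)·(−9) = 288 ≡ 2, so v_3 = 2^{−1} = 7 (mod 13).
  i = 4 (α = 11): (11−4)(11−7)(11−3)(11−12) = 7·4·8·(−1) = −224 ≡ 10, so v_4 = 10^{−1} = 4 (mod 13).
  i = 5 (α = 12): (12−4)(12−7)(12−3)(12−11) = 8·5·9·1 = 360 ≡ 9, so v_5 = 9^{−1} = 3 (mod 13).
  v = [1, 11, 7, 4, 3].
Step 2: syndromes of r = [11, 8, 12, 4, 6] (all sums mod 13).
  S_0 = Σ v_i r_i = 1·11 + 11·8 + 7·12 + 4·4 + 3·6 = 217 ≡ 9.
  S_1 = Σ v_i α_i r_i = 1·4·11 + 11·7·8 + 7·3·12 + 4·11·4 + 3·12·6 = 1304 ≡ 4.
  α_i^2 mod 13 = [3, 10, 9, 4, 1].
  S_2 = Σ v_i α_i^2 r_i = 1·3·11 + 11·10·8 + 7·9·12 + 4·4·4 + 3·1·6 = 1751 ≡ 9.
  S = (9, 4, 9) ≠ 0, so r is not a codeword (an error is present).
Step 3: locate the error. For a single error e at position i, S_ℓ = v_i·e·α_i^ℓ, so α_err = S_1/S_0.
  S_0^{−1} = 9^{−1} = 3 (mod 13), so α_err = 4·3 = 12 ≡ 12 = α_5. Error position i = 5.
  Consistency check: S_2/S_1 = 9·10 = 90 ≡ 12 = α_err ✓ (single-error assumption holds).
Step 4: error magnitude e = S_0/v_5 = S_0·∏_{j≠5}(α_5 − α_j) = 9·9 = 81 ≡ 3 (mod 13).
Step 5: correct position 5: c_5 = r_5 − e = 6 − 3 ≡ 3 (mod 13). Hence c = [11, 8, 12, 4, 3].
  Check: interpolating c through the α_i gives m(x) = 2 + 12·x (degree < 2) with m(α_i) = c_i for every i, so c is indeed a codeword.


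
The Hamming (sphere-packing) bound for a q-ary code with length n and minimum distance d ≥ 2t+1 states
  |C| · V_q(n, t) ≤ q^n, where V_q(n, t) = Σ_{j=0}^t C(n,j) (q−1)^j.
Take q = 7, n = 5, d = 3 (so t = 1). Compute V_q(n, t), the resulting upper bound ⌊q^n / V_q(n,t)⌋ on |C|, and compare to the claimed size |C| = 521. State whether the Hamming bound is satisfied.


V_q(n, t) = 31, q^n = 16807, Hamming bound = 542, |C| = 521 ≤ bound (satisfied).

Step 1: Compute V_q(n, t) = Σ_{j=0}^1 C(n, j) (q−1)^j.
  j = 0: C(5,0)·(6)^0 = 1·1 = 1.
  j = 1: C(5,1)·(6)^1 = 5·6 = 30.
  V_q(n, t) = 1 + 30 = 31.
Step 2: q^n = 7^5 = 16807.
Step 3: Hamming bound ⌊q^n / V_q(n,t)⌋ = ⌊16807/31⌋ = 542.
Step 4: Compare |C| = 521 to 542: satisfied.
The claimed |C| lies below the Hamming bound.


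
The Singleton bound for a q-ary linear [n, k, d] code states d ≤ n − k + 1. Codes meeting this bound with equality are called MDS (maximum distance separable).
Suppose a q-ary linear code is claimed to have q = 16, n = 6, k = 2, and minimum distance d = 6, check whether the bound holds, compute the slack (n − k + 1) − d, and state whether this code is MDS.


Singleton RHS = n − k + 1 = 5, slack = -1, bound violated (no such code; not MDS).

Singleton bound: d ≤ n − k + 1.
Here n = 6, k = 2, so n − k + 1 = 5.
Given d = 6, check d ≤ 5: NO.
Slack = (n − k + 1) − d = -1.
The slack is negative: d = 6 exceeds n − k + 1 = 5 by 1, so the Singleton bound is violated and no linear [6, 2, 6]_16 code can exist. In particular it is not MDS (MDS requires d = n − k + 1 exactly).
Description: the claimed parameters are [6, 2, 6]_16; such a code would be impossible (violates the Singleton bound).


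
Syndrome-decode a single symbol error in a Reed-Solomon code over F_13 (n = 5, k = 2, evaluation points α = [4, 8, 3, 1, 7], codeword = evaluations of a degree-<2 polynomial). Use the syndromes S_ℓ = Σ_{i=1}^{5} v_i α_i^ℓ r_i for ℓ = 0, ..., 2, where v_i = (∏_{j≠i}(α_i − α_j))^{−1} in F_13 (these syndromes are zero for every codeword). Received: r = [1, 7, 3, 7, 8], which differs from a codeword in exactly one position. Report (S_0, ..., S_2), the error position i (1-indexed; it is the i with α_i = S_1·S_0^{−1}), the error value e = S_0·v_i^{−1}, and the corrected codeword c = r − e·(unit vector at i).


S = (4, 6, 9), error at position 2, error magnitude e = 1, c = [1, 6, 3, 7, 8].

Step 1: column multipliers v_i = (∏_{j≠i}(α_i − α_j))^{−1} mod 13.
  i = 1 (α = 4): (4−8)(4−3)(4−1)(4−7) = (−4)·1·3·(−3) = 36 ≡ 10, so v_1 = 10^{−1} = 4 (mod 13).
  i = 2 (α = 8): (8−4)(8−3)(8−1)(8−7) = 4·5·7·1 = 140 ≡ 10, so v_2 = 10^{−1} = 4 (mod 13).
  i = 3 (α = 3): (3−4)(3−8)(3−1)(3−7) = (−1)·(−5)·2·(−4) = −40 ≡ 12, so v_3 = 12^{−1} = 12 (mod 13).
  i = 4 (α = 1): (1−4)(1−8)(1−3)(1−7) = (−3)·(−7)·(−2)·(−6) = 252 ≡ 5, so v_4 = 5^{−1} = 8 (mod 13).
  i = 5 (α = 7): (7−4)(7−8)(7−3)(7−1) = 3·(−1)·4·6 = −72 ≡ 6, so v_5 = 6^{−1} = 11 (mod 13).
  v = [4, 4, 12, 8, 11].
Step 2: syndromes of r = [1, 7, 3, 7, 8] (all sums mod 13).
  S_0 = Σ v_i r_i = 4·1 + 4·7 + 12·3 + 8·7 + 11·8 = 212 ≡ 4.
  S_1 = Σ v_i α_i r_i = 4·4·1 + 4·8·7 + 12·3·3 + 8·1·7 + 11·7·8 = 1020 ≡ 6.
  α_i^2 mod 13 = [3, 12, 9, 1, 10].
  S_2 = Σ v_i α_i^2 r_i = 4·3·1 + 4·12·7 + 12·9·3 + 8·1·7 + 11·10·8 = 1608 ≡ 9.
  S = (4, 6, 9) ≠ 0, so r is not a codeword (an error is present).
Step 3: locate the error. For a single error e at position i, S_ℓ = v_i·e·α_i^ℓ, so α_err = S_1/S_0.
  S_0^{−1} = 4^{−1} = 10 (mod 13), so α_err = 6·10 = 60 ≡ 8 = α_2. Error position i = 2.
  Consistency check: S_2/S_1 = 9·11 = 99 ≡ 8 = α_err ✓ (single-error assumption holds).
Step 4: error magnitude e = S_0/v_2 = S_0·∏_{j≠2}(α_2 − α_j) = 4·10 = 40 ≡ 1 (mod 13).
Step 5: correct position 2: c_2 = r_2 − e = 7 − 1 ≡ 6 (mod 13). Hence c = [1, 6, 3, 7, 8].
  Check: interpolating c through the α_i gives m(x) = 9 + 11·x (degree < 2) with m(α_i) = c_i for every i, so c is indeed a codeword.


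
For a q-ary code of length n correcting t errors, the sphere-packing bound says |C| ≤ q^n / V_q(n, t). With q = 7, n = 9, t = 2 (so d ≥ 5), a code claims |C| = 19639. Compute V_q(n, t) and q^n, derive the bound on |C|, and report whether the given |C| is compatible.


V_q(n, t) = 1351, q^n = 40353607, Hamming bound = 29869, |C| = 19639 ≤ bound (satisfied).

Step 1: Compute V_q(n, t) = Σ_{j=0}^2 C(n, j) (q−1)^j.
  j = 0: C(9,0)·(6)^0 = 1·1 = 1.
  j = 1: C(9,1)·(6)^1 = 9·6 = 54.
  j = 2: C(9,2)·(6)^2 = 36·36 = 1296.
  V_q(n, t) = 1 + 54 + 1296 = 1351.
Step 2: q^n = 7^9 = 40353607.
Step 3: Hamming bound ⌊q^n / V_q(n,t)⌋ = ⌊40353607/1351⌋ = 29869.
Step 4: Compare |C| = 19639 to 29869: satisfied.
The claimed |C| lies below the Hamming bound.


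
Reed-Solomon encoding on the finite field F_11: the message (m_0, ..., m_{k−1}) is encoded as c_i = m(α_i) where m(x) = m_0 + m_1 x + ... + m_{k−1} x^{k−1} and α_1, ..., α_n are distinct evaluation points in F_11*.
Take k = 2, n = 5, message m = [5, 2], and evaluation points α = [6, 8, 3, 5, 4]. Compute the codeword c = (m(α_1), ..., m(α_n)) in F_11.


c = [6, 10, 0, 4, 2]

Message polynomial: m(x) = 5 + 2·x (mod 11).
For each evaluation point α_i, compute m(α_i) mod 11:
  α_1 = 6: Horner steps 2 → 6, so m(6) = 6.
  α_2 = 8: Horner steps 2 → 10, so m(8) = 10.
  α_3 = 3: Horner steps 2 → 0, so m(3) = 0.
  α_4 = 5: Horner steps 2 → 4, so m(5) = 4.
  α_5 = 4: Horner steps 2 → 2, so m(4) = 2.
Codeword c = [6, 10, 0, 4, 2] ∈ F_11^5.


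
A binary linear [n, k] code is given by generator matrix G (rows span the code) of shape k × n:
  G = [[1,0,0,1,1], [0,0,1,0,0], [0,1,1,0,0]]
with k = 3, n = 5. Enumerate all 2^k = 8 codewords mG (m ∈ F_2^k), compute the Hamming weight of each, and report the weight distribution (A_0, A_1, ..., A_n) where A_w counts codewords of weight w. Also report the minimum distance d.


Weight distribution: A_0 = 1, A_1 = 2, A_2 = 1, A_3 = 1, A_4 = 2, A_5 = 1. Minimum distance d = 1.

Enumerate all 2^3 = 8 messages m ∈ F_2^3.
For each, compute codeword c = mG in F_2^5, then tally its weight.
  m = 000 → c = 00000, weight = 0.
  m = 100 → c = 10011, weight = 3.
  m = 010 → c = 00100, weight = 1.
  m = 110 → c = 10111, weight = 4.
  m = 001 → c = 01100, weight = 2.
  m = 101 → c = 11111, weight = 5.
  m = 011 → c = 01000, weight = 1.
  m = 111 → c = 11011, weight = 4.
Tally weights:
  weight 0: 1 codewords.
  weight 1: 2 codewords.
  weight 2: 1 codewords.
  weight 3: 1 codewords.
  weight 4: 2 codewords.
  weight 5: 1 codewords.
Minimum distance d = smallest w > 0 with A_w > 0 = 1.
Sanity: Σ A_w = 8 = 2^3 = 8 ✓.


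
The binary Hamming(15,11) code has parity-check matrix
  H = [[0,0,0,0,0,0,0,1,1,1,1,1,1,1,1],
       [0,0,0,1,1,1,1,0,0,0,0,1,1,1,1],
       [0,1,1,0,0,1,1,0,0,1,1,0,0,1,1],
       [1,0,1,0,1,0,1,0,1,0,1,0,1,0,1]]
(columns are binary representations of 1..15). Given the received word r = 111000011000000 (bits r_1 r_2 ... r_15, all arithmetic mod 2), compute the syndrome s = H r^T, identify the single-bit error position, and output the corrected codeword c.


s = (0, 0, 0, 1)^T, error position = 1, corrected codeword c = 011000011000000

Compute s = H r^T mod 2 one row at a time:
  s_1 = 1 + 1 + 0 + 0 + 0 + 0 + 0 + 0 = 2 ≡ 0 (mod 2).
  s_2 = 0 + 0 + 0 + 0 + 0 + 0 + 0 + 0 = 0 ≡ 0 (mod 2).
  s_3 = 1 + 1 + 0 + 0 + 0 + 0 + 0 + 0 = 2 ≡ 0 (mod 2).
  s_4 = 1 + 1 + 0 + 0 + 1 + 0 + 0 + 0 = 3 ≡ 1 (mod 2).
s = (0, 0, 0, 1)^T — this equals column 1 of H (binary 0001), so error is at position 1.
Correct: flip bit 1 of r = 111000011000000 to get c = 011000011000000.


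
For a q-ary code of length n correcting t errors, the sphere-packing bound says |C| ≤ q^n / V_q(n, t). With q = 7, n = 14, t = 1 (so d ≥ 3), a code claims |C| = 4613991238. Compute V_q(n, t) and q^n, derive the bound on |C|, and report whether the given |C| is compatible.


V_q(n, t) = 85, q^n = 678223072849, Hamming bound = 7979094974, |C| = 4613991238 ≤ bound (satisfied).

Step 1: Compute V_q(n, t) = Σ_{j=0}^1 C(n, j) (q−1)^j.
  j = 0: C(14,0)·(6)^0 = 1·1 = 1.
  j = 1: C(14,1)·(6)^1 = 14·6 = 84.
  V_q(n, t) = 1 + 84 = 85.
Step 2: q^n = 7^14 = 678223072849.
Step 3: Hamming bound ⌊q^n / V_q(n,t)⌋ = ⌊678223072849/85⌋ = 7979094974.
Step 4: Compare |C| = 4613991238 to 7979094974: satisfied.
The claimed |C| lies below the Hamming bound.


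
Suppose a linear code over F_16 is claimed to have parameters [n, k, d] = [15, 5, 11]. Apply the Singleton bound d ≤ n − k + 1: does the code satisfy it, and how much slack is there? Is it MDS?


Singleton RHS = n − k + 1 = 11, slack = 0, bound satisfied, MDS.

Singleton bound: d ≤ n − k + 1.
Here n = 15, k = 5, so n − k + 1 = 11.
Given d = 11, check d ≤ 11: YES.
Slack = (n − k + 1) − d = 0.
The code is MDS (slack = 0).
Description: the claimed parameters are [15, 5, 11]_16; such a code would be MDS (meets Singleton bound).


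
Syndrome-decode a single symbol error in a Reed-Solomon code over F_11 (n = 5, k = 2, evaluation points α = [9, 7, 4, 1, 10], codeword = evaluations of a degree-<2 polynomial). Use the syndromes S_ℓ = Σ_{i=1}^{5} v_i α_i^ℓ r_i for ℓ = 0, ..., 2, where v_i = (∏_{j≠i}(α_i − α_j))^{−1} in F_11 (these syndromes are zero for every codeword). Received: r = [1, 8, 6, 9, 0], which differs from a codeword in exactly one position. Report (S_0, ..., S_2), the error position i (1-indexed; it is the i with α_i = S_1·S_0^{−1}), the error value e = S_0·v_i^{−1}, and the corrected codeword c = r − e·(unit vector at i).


S = (3, 10, 4), error at position 2, error magnitude e = 5, c = [1, 3, 6, 9, 0].

Step 1: column multipliers v_i = (∏_{j≠i}(α_i − α_j))^{−1} mod 11.
  i = 1 (α = 9): (9−7)(9−4)(9−1)(9−10) = 2·5·8·(−1) = −80 ≡ 8, so v_1 = 8^{−1} = 7 (mod 11).
  i = 2 (α = 7): (7−9)(7−4)(7−1)(7−10) = (−2)·3·6·(−3) = 108 ≡ 9, so v_2 = 9^{−1} = 5 (mod 11).
  i = 3 (α = 4): (4−9)(4−7)(4−1)(4−10) = (−5)·(−3)·3·(−6) = −270 ≡ 5, so v_3 = 5^{−1} = 9 (mod 11).
  i = 4 (α = 1): (1−9)(1−7)(1−4)(1−10) = (−8)·(−6)·(−3)·(−9) = 1296 ≡ 9, so v_4 = 9^{−1} = 5 (mod 11).
  i = 5 (α = 10): (10−9)(10−7)(10−4)(10−1) = 1·3·6·9 = 162 ≡ 8, so v_5 = 8^{−1} = 7 (mod 11).
  v = [7, 5, 9, 5, 7].
Step 2: syndromes of r = [1, 8, 6, 9, 0] (all sums mod 11).
  S_0 = Σ v_i r_i = 7·1 + 5·8 + 9·6 + 5·9 + 7·0 = 146 ≡ 3.
  S_1 = Σ v_i α_i r_i = 7·9·1 + 5·7·8 + 9·4·6 + 5·1·9 + 7·10·0 = 604 ≡ 10.
  α_i^2 mod 11 = [4, 5, 5, 1, 1].
  S_2 = Σ v_i α_i^2 r_i = 7·4·1 + 5·5·8 + 9·5·6 + 5·1·9 + 7·1·0 = 543 ≡ 4.
  S = (3, 10, 4) ≠ 0, so r is not a codeword (an error is present).
Step 3: locate the error. For a single error e at position i, S_ℓ = v_i·e·α_i^ℓ, so α_err = S_1/S_0.
  S_0^{−1} = 3^{−1} = 4 (mod 11), so α_err = 10·4 = 40 ≡ 7 = α_2. Error position i = 2.
  Consistency check: S_2/S_1 = 4·10 = 40 ≡ 7 = α_err ✓ (single-error assumption holds).
Step 4: error magnitude e = S_0/v_2 = S_0·∏_{j≠2}(α_2 − α_j) = 3·9 = 27 ≡ 5 (mod 11).
Step 5: correct position 2: c_2 = r_2 − e = 8 − 5 ≡ 3 (mod 11). Hence c = [1, 3, 6, 9, 0].
  Check: interpolating c through the α_i gives m(x) = 10 + 10·x (degree < 2) with m(α_i) = c_i for every i, so c is indeed a codeword.


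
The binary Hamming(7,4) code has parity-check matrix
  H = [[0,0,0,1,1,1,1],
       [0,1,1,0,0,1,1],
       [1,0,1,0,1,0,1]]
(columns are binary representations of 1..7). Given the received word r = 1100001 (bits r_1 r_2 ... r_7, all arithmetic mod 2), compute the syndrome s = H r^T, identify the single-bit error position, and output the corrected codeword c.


s = (1, 0, 0)^T, error position = 4, corrected codeword c = 1101001

Compute s = H r^T mod 2 one row at a time:
  s_1 = 0 + 0 + 0 + 1 = 1 ≡ 1 (mod 2).
  s_2 = 1 + 0 + 0 + 1 = 2 ≡ 0 (mod 2).
  s_3 = 1 + 0 + 0 + 1 = 2 ≡ 0 (mod 2).
s = (1, 0, 0)^T — this equals column 4 of H (binary 100), so error is at position 4.
Correct: flip bit 4 of r = 1100001 to get c = 1101001.


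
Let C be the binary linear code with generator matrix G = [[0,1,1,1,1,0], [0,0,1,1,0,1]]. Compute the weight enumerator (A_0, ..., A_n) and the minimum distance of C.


Weight distribution: A_0 = 1, A_3 = 2, A_4 = 1. Minimum distance d = 3.

Enumerate all 2^2 = 4 messages m ∈ F_2^2.
For each, compute codeword c = mG in F_2^6, then tally its weight.
  m = 00 → c = 000000, weight = 0.
  m = 10 → c = 011110, weight = 4.
  m = 01 → c = 001101, weight = 3.
  m = 11 → c = 010011, weight = 3.
Tally weights:
  weight 0: 1 codewords.
  weight 3: 2 codewords.
  weight 4: 1 codewords.
Minimum distance d = smallest w > 0 with A_w > 0 = 3.
Sanity: Σ A_w = 4 = 2^2 = 4 ✓.


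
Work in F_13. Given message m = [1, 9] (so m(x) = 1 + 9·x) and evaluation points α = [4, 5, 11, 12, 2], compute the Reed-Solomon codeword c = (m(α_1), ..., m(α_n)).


c = [11, 7, 9, 5, 6]

Message polynomial: m(x) = 1 + 9·x (mod 13).
For each evaluation point α_i, compute m(α_i) mod 13:
  α_1 = 4: Horner steps 9 → 11, so m(4) = 11.
  α_2 = 5: Horner steps 9 → 7, so m(5) = 7.
  α_3 = 11: Horner steps 9 → 9, so m(11) = 9.
  α_4 = 12: Horner steps 9 → 5, so m(12) = 5.
  α_5 = 2: Horner steps 9 → 6, so m(2) = 6.
Codeword c = [11, 7, 9, 5, 6] ∈ F_13^5.


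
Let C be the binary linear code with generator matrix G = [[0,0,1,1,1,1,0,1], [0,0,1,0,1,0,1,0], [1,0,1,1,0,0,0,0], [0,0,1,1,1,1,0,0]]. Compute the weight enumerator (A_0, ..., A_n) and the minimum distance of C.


Weight distribution: A_0 = 1, A_1 = 1, A_3 = 4, A_4 = 7, A_5 = 3. Minimum distance d = 1.

Enumerate all 2^4 = 16 messages m ∈ F_2^4.
For each, compute codeword c = mG in F_2^8, then tally its weight.
  m = 0000 → c = 00000000, weight = 0.
  m = 1000 → c = 00111101, weight = 5.
  m = 0100 → c = 00101010, weight = 3.
  m = 1100 → c = 00010111, weight = 4.
  m = 0010 → c = 10110000, weight = 3.
  m = 1010 → c = 10001101, weight = 4.
  m = 0110 → c = 10011010, weight = 4.
  m = 1110 → c = 10100111, weight = 5.
  m = 0001 → c = 00111100, weight = 4.
  m = 1001 → c = 00000001, weight = 1.
  m = 0101 → c = 00010110, weight = 3.
  m = 1101 → c = 00101011, weight = 4.
  m = 0011 → c = 10001100, weight = 3.
  m = 1011 → c = 10110001, weight = 4.
  m = 0111 → c = 10100110, weight = 4.
  m = 1111 → c = 10011011, weight = 5.
Tally weights:
  weight 0: 1 codewords.
  weight 1: 1 codewords.
  weight 3: 4 codewords.
  weight 4: 7 codewords.
  weight 5: 3 codewords.
Minimum distance d = smallest w > 0 with A_w > 0 = 1.
Sanity: Σ A_w = 16 = 2^4 = 16 ✓.


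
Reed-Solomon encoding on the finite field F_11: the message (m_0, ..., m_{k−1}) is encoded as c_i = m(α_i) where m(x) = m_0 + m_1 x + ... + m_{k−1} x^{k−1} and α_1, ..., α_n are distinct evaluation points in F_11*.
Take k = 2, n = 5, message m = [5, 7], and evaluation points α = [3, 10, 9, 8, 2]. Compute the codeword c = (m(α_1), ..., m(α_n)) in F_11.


c = [4, 9, 2, 6, 8]

Message polynomial: m(x) = 5 + 7·x (mod 11).
For each evaluation point α_i, compute m(α_i) mod 11:
  α_1 = 3: Horner steps 7 → 4, so m(3) = 4.
  α_2 = 10: Horner steps 7 → 9, so m(10) = 9.
  α_3 = 9: Horner steps 7 → 2, so m(9) = 2.
  α_4 = 8: Horner steps 7 → 6, so m(8) = 6.
  α_5 = 2: Horner steps 7 → 8, so m(2) = 8.
Codeword c = [4, 9, 2, 6, 8] ∈ F_11^5.


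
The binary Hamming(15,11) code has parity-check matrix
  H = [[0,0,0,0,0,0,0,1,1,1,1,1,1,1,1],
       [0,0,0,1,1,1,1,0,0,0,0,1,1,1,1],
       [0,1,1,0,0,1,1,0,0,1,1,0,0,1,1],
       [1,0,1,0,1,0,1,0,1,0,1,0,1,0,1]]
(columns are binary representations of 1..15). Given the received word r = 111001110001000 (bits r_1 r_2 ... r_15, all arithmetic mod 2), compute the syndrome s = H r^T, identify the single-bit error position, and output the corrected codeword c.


s = (0, 1, 0, 1)^T, error position = 5, corrected codeword c = 111011110001000

Compute s = H r^T mod 2 one row at a time:
  s_1 = 1 + 0 + 0 + 0 + 1 + 0 + 0 + 0 = 2 ≡ 0 (mod 2).
  s_2 = 0 + 0 + 1 + 1 + 1 + 0 + 0 + 0 = 3 ≡ 1 (mod 2).
  s_3 = 1 + 1 + 1 + 1 + 0 + 0 + 0 + 0 = 4 ≡ 0 (mod 2).
  s_4 = 1 + 1 + 0 + 1 + 0 + 0 + 0 + 0 = 3 ≡ 1 (mod 2).
s = (0, 1, 0, 1)^T — this equals column 5 of H (binary 0101), so error is at position 5.
Correct: flip bit 5 of r = 111001110001000 to get c = 111011110001000.


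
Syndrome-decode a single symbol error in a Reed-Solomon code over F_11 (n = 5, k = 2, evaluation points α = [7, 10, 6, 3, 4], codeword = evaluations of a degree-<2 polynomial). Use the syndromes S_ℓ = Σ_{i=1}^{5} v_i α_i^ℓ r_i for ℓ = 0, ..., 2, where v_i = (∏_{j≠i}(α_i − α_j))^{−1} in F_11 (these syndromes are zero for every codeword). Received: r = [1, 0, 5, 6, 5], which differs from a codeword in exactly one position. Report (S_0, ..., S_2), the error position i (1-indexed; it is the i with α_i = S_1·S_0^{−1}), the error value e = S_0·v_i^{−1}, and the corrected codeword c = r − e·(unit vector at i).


S = (10, 7, 6), error at position 5, error magnitude e = 3, c = [1, 0, 5, 6, 2].

Step 1: column multipliers v_i = (∏_{j≠i}(α_i − α_j))^{−1} mod 11.
  i = 1 (α = 7): (7−10)(7−6)(7−3)(7−4) = (−3)·1·4·3 = −36 ≡ 8, so v_1 = 8^{−1} = 7 (mod 11).
  i = 2 (α = 10): (10−7)(10−6)(10−3)(10−4) = 3·4·7·6 = 504 ≡ 9, so v_2 = 9^{−1} = 5 (mod 11).
  i = 3 (α = 6): (6−7)(6−10)(6−3)(6−4) = (−1)·(−4)·3·2 = 24 ≡ 2, so v_3 = 2^{−1} = 6 (mod 11).
  i = 4 (α = 3): (3−7)(3−10)(3−6)(3−4) = (−4)·(−7)·(−3)·(−1) = 84 ≡ 7, so v_4 = 7^{−1} = 8 (mod 11).
  i = 5 (α = 4): (4−7)(4−10)(4−6)(4−3) = (−3)·(−6)·(−2)·1 = −36 ≡ 8, so v_5 = 8^{−1} = 7 (mod 11).
  v = [7, 5, 6, 8, 7].
Step 2: syndromes of r = [1, 0, 5, 6, 5] (all sums mod 11).
  S_0 = Σ v_i r_i = 7·1 + 5·0 + 6·5 + 8·6 + 7·5 = 120 ≡ 10.
  S_1 = Σ v_i α_i r_i = 7·7·1 + 5·10·0 + 6·6·5 + 8·3·6 + 7·4·5 = 513 ≡ 7.
  α_i^2 mod 11 = [5, 1, 3, 9, 5].
  S_2 = Σ v_i α_i^2 r_i = 7·5·1 + 5·1·0 + 6·3·5 + 8·9·6 + 7·5·5 = 732 ≡ 6.
  S = (10, 7, 6) ≠ 0, so r is not a codeword (an error is present).
Step 3: locate the error. For a single error e at position i, S_ℓ = v_i·e·α_i^ℓ, so α_err = S_1/S_0.
  S_0^{−1} = 10^{−1} = 10 (mod 11), so α_err = 7·10 = 70 ≡ 4 = α_5. Error position i = 5.
  Consistency check: S_2/S_1 = 6·8 = 48 ≡ 4 = α_err ✓ (single-error assumption holds).
Step 4: error magnitude e = S_0/v_5 = S_0·∏_{j≠5}(α_5 − α_j) = 10·8 = 80 ≡ 3 (mod 11).
Step 5: correct position 5: c_5 = r_5 − e = 5 − 3 ≡ 2 (mod 11). Hence c = [1, 0, 5, 6, 2].
  Check: interpolating c through the α_i gives m(x) = 7 + 7·x (degree < 2) with m(α_i) = c_i for every i, so c is indeed a codeword.


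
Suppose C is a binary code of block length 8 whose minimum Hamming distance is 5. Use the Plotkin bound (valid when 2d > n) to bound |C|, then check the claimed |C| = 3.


Plotkin bound M ≤ 4; given |C| = 3 ≤ bound (satisfied).

Check applicability: 2d = 10, n = 8.
2d − n = 2 > 0, so Plotkin applies.
Compute d/(2d−n) = 5/2 ≈ 2.5000.
⌊d/(2d−n)⌋ = 2.
Plotkin bound: M ≤ 2·2 = 4.
Given |C| = 3, check: satisfied.
This |C| is below the Plotkin bound.


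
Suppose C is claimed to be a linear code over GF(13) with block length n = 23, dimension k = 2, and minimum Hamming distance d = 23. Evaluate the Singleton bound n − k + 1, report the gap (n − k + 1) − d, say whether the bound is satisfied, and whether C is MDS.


Singleton RHS = n − k + 1 = 22, slack = -1, bound violated (no such code; not MDS).

Singleton bound: d ≤ n − k + 1.
Here n = 23, k = 2, so n − k + 1 = 22.
Given d = 23, check d ≤ 22: NO.
Slack = (n − k + 1) − d = -1.
The slack is negative: d = 23 exceeds n − k + 1 = 22 by 1, so the Singleton bound is violated and no linear [23, 2, 23]_13 code can exist. In particular it is not MDS (MDS requires d = n − k + 1 exactly).
Description: the claimed parameters are [23, 2, 23]_13; such a code would be impossible (violates the Singleton bound).


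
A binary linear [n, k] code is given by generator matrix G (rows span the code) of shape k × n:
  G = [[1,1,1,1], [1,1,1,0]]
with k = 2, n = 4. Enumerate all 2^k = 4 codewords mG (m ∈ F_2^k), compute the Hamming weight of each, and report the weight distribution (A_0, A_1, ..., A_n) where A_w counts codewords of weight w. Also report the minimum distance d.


Weight distribution: A_0 = 1, A_1 = 1, A_3 = 1, A_4 = 1. Minimum distance d = 1.

Enumerate all 2^2 = 4 messages m ∈ F_2^2.
For each, compute codeword c = mG in F_2^4, then tally its weight.
  m = 00 → c = 0000, weight = 0.
  m = 10 → c = 1111, weight = 4.
  m = 01 → c = 1110, weight = 3.
  m = 11 → c = 0001, weight = 1.
Tally weights:
  weight 0: 1 codewords.
  weight 1: 1 codewords.
  weight 3: 1 codewords.
  weight 4: 1 codewords.
Minimum distance d = smallest w > 0 with A_w > 0 = 1.
Sanity: Σ A_w = 4 = 2^2 = 4 ✓.
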